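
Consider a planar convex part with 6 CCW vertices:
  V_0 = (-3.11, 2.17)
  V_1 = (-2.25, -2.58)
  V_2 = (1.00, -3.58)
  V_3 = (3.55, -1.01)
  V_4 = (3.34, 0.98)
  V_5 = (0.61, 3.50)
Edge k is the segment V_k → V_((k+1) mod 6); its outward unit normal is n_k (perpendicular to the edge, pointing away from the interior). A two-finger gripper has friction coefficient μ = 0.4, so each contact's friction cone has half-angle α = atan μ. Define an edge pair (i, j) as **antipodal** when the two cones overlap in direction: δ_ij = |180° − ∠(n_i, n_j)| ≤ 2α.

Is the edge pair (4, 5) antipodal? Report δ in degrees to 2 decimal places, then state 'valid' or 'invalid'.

α = atan 0.4 = 21.80°;  2α = 43.60°
edge 4: e_4 = (-2.73, +2.52);  n_4 = (+0.6783, +0.7348)
edge 5: e_5 = (-3.72, -1.33);  n_5 = (-0.3367, +0.9416)
∠(n_4, n_5) = 62.38°
δ = |180° − 62.38°| = 117.62°
117.62° > 2α = 43.60°  →  invalid

δ = 117.62°, invalid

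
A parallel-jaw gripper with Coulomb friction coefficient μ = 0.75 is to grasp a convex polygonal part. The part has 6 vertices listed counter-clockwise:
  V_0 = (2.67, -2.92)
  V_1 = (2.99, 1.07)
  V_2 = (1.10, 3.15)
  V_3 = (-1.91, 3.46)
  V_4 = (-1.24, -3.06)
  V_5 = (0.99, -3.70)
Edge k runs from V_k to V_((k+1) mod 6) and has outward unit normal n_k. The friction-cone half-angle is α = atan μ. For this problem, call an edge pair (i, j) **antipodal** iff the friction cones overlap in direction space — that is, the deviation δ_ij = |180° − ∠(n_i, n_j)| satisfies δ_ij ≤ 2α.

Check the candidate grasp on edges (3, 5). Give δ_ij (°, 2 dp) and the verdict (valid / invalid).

α = atan 0.75 = 36.87°;  2α = 73.74°
edge 3: e_3 = (+0.67, -6.52);  n_3 = (-0.9948, -0.1022)
edge 5: e_5 = (+1.68, +0.78);  n_5 = (+0.4211, -0.9070)
∠(n_3, n_5) = 109.04°
δ = |180° − 109.04°| = 70.96°
70.96° ≤ 2α = 73.74°  →  valid

δ = 70.96°, valid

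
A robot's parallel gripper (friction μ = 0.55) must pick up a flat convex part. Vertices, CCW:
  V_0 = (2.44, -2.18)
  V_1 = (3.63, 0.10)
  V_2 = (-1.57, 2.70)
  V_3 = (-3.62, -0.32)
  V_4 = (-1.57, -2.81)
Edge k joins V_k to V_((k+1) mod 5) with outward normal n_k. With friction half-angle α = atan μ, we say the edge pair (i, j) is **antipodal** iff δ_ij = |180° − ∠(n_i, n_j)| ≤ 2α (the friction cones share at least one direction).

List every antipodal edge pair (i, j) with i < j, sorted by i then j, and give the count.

α = atan 0.55 = 28.81°;  2α = 57.62°
n_0 = (+0.8865, -0.4627)
n_1 = (+0.4472, +0.8944)
n_2 = (-0.8274, +0.5616)
n_3 = (-0.7720, -0.6356)
n_4 = (+0.1552, -0.9879)
  (0,1): δ = 89.00°  ·
  (0,2): δ = 6.61°  ✓
  (0,3): δ = 67.03°  ·
  (0,4): δ = 126.49°  ·
  (1,2): δ = 97.60°  ·
  (1,3): δ = 23.97°  ✓
  (1,4): δ = 35.49°  ✓
  (2,3): δ = 106.37°  ·
  (2,4): δ = 46.90°  ✓
  (3,4): δ = 120.54°  ·
antipodal pairs: 4

count = 4; pairs: (0,2), (1,3), (1,4), (2,4)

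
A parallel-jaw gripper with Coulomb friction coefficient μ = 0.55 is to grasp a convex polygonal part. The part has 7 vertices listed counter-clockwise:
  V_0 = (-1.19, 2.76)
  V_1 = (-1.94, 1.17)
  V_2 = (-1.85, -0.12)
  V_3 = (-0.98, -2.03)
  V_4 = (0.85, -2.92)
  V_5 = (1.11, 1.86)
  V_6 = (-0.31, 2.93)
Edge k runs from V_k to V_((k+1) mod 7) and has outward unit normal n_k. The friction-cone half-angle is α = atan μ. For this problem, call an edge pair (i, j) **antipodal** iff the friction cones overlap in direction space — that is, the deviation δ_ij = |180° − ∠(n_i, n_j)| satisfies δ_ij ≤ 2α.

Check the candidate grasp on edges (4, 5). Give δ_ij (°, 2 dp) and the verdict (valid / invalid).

α = atan 0.55 = 28.81°;  2α = 57.62°
edge 4: e_4 = (+0.26, +4.78);  n_4 = (+0.9985, -0.0543)
edge 5: e_5 = (-1.42, +1.07);  n_5 = (+0.6018, +0.7986)
∠(n_4, n_5) = 56.11°
δ = |180° − 56.11°| = 123.89°
123.89° > 2α = 57.62°  →  invalid

δ = 123.89°, invalid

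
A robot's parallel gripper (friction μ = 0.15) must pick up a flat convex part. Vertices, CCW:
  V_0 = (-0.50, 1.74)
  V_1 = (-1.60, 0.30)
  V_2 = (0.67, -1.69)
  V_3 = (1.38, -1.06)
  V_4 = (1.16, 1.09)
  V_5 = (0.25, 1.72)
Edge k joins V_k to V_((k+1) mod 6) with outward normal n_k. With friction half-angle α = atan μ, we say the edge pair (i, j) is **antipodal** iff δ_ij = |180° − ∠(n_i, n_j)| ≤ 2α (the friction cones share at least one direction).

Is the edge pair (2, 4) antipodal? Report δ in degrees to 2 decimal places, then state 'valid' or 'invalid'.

δ = 76.28°, invalid

α = atan 0.15 = 8.53°;  2α = 17.06°
edge 2: e_2 = (+0.71, +0.63);  n_2 = (+0.6637, -0.7480)
edge 4: e_4 = (-0.91, +0.63);  n_4 = (+0.5692, +0.8222)
∠(n_2, n_4) = 103.72°
δ = |180° − 103.72°| = 76.28°
76.28° > 2α = 17.06°  →  invalid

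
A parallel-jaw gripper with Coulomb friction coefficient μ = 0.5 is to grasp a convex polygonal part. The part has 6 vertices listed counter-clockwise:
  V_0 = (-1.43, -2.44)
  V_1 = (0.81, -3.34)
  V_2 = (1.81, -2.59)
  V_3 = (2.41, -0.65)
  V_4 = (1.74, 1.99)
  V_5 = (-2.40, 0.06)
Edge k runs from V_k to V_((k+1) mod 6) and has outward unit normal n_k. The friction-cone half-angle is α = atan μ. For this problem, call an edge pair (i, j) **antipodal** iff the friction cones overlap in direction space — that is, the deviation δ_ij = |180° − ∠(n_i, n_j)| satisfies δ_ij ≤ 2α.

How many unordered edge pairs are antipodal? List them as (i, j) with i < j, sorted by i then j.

count = 5; pairs: (0,4), (1,4), (2,4), (2,5), (3,5)

α = atan 0.5 = 26.57°;  2α = 53.13°
n_0 = (-0.3728, -0.9279)
n_1 = (+0.6000, -0.8000)
n_2 = (+0.9554, -0.2955)
n_3 = (+0.9693, +0.2460)
n_4 = (-0.4225, +0.9064)
n_5 = (-0.9323, -0.3617)
  (0,1): δ = 121.24°  ·
  (0,2): δ = 85.30°  ·
  (0,3): δ = 53.87°  ·
  (0,4): δ = 46.88°  ✓
  (0,5): δ = 133.10°  ·
  (1,2): δ = 144.06°  ·
  (1,3): δ = 112.63°  ·
  (1,4): δ = 11.88°  ✓
  (1,5): δ = 74.34°  ·
  (2,3): δ = 148.57°  ·
  (2,4): δ = 47.82°  ✓
  (2,5): δ = 38.39°  ✓
  (3,4): δ = 79.25°  ·
  (3,5): δ = 6.97°  ✓
  (4,5): δ = 93.79°  ·
antipodal pairs: 5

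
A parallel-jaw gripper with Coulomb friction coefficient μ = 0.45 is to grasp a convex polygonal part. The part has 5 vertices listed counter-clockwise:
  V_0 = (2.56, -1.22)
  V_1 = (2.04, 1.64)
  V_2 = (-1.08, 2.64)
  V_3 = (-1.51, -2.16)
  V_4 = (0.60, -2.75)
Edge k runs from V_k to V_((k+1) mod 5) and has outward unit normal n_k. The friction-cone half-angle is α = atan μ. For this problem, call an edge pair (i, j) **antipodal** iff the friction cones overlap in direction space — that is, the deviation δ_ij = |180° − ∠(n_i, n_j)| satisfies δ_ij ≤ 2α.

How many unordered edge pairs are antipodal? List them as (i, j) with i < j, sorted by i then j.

α = atan 0.45 = 24.23°;  2α = 48.46°
n_0 = (+0.9839, +0.1789)
n_1 = (+0.3052, +0.9523)
n_2 = (-0.9960, +0.0892)
n_3 = (-0.2693, -0.9631)
n_4 = (+0.6153, -0.7883)
  (0,1): δ = 118.08°  ·
  (0,2): δ = 15.42°  ✓
  (0,3): δ = 64.07°  ·
  (0,4): δ = 117.67°  ·
  (1,2): δ = 77.35°  ·
  (1,3): δ = 2.15°  ✓
  (1,4): δ = 55.75°  ·
  (2,3): δ = 100.50°  ·
  (2,4): δ = 46.90°  ✓
  (3,4): δ = 126.40°  ·
antipodal pairs: 3

count = 3; pairs: (0,2), (1,3), (2,4)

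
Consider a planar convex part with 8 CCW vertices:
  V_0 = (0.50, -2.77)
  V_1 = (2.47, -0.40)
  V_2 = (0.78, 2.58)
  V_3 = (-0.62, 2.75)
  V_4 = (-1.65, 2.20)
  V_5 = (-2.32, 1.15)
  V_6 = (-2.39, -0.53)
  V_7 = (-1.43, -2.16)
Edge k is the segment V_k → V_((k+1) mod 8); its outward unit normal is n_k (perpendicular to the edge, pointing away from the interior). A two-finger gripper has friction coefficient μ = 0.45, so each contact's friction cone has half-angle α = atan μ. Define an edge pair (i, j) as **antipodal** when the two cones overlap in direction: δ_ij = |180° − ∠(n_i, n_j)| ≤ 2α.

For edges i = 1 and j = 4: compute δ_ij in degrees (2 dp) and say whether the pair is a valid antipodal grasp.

δ = 62.10°, invalid

α = atan 0.45 = 24.23°;  2α = 48.46°
edge 1: e_1 = (-1.69, +2.98);  n_1 = (+0.8699, +0.4933)
edge 4: e_4 = (-0.67, -1.05);  n_4 = (-0.8430, +0.5379)
∠(n_1, n_4) = 117.90°
δ = |180° − 117.90°| = 62.10°
62.10° > 2α = 48.46°  →  invalid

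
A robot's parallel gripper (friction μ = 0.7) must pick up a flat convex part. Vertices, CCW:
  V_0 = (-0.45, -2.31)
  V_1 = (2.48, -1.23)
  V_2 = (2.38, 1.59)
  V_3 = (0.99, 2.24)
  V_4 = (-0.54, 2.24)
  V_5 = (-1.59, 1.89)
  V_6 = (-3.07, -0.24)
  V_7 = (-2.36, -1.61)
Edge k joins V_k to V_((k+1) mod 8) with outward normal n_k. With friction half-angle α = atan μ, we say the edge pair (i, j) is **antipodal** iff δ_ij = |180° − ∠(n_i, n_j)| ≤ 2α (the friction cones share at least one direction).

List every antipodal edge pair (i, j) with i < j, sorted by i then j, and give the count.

count = 12; pairs: (0,2), (0,3), (0,4), (0,5), (1,5), (1,6), (1,7), (2,6), (2,7), (3,6), (3,7), (4,7)

α = atan 0.7 = 34.99°;  2α = 69.98°
n_0 = (+0.3459, -0.9383)
n_1 = (+0.9994, +0.0354)
n_2 = (+0.4236, +0.9058)
n_3 = (+0.0000, +1.0000)
n_4 = (-0.3162, +0.9487)
n_5 = (-0.8212, +0.5706)
n_6 = (-0.8879, -0.4601)
n_7 = (-0.3441, -0.9389)
  (0,1): δ = 108.20°  ·
  (0,2): δ = 45.30°  ✓
  (0,3): δ = 20.23°  ✓
  (0,4): δ = 1.80°  ✓
  (0,5): δ = 34.97°  ✓
  (0,6): δ = 97.16°  ·
  (0,7): δ = 139.64°  ·
  (1,2): δ = 117.09°  ·
  (1,3): δ = 92.03°  ·
  (1,4): δ = 73.60°  ·
  (1,5): δ = 36.82°  ✓
  (1,6): δ = 25.36°  ✓
  (1,7): δ = 67.84°  ✓
  (2,3): δ = 154.94°  ·
  (2,4): δ = 136.50°  ·
  (2,5): δ = 99.73°  ·
  (2,6): δ = 37.54°  ✓
  (2,7): δ = 4.93°  ✓
  (3,4): δ = 161.57°  ·
  (3,5): δ = 124.79°  ·
  (3,6): δ = 62.60°  ✓
  (3,7): δ = 20.13°  ✓
  (4,5): δ = 143.23°  ·
  (4,6): δ = 81.04°  ·
  (4,7): δ = 38.56°  ✓
  (5,6): δ = 117.81°  ·
  (5,7): δ = 75.33°  ·
  (6,7): δ = 137.52°  ·
antipodal pairs: 12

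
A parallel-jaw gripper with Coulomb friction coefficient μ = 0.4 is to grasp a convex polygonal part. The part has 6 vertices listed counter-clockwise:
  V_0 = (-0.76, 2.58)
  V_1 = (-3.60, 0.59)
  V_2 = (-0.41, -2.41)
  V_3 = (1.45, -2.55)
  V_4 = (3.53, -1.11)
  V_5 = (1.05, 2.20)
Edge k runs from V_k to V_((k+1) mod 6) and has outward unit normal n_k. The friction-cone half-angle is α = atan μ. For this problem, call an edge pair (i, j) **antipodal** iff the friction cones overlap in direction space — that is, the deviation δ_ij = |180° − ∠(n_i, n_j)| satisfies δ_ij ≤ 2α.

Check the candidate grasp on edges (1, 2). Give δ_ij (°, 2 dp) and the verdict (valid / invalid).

α = atan 0.4 = 21.80°;  2α = 43.60°
edge 1: e_1 = (+3.19, -3.00);  n_1 = (-0.6851, -0.7285)
edge 2: e_2 = (+1.86, -0.14);  n_2 = (-0.0751, -0.9972)
∠(n_1, n_2) = 38.94°
δ = |180° − 38.94°| = 141.06°
141.06° > 2α = 43.60°  →  invalid

δ = 141.06°, invalid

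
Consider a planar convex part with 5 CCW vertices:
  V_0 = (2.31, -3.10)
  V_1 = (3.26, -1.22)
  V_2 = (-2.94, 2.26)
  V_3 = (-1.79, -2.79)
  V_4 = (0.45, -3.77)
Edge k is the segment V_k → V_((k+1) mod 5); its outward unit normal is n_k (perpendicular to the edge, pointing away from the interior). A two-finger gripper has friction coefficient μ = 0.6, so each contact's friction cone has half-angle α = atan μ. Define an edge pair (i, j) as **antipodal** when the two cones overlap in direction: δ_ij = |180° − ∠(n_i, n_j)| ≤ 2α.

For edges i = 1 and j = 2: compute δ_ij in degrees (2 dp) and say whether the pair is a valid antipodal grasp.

α = atan 0.6 = 30.96°;  2α = 61.93°
edge 1: e_1 = (-6.20, +3.48);  n_1 = (+0.4895, +0.8720)
edge 2: e_2 = (+1.15, -5.05);  n_2 = (-0.9750, -0.2220)
∠(n_1, n_2) = 132.13°
δ = |180° − 132.13°| = 47.87°
47.87° ≤ 2α = 61.93°  →  valid

δ = 47.87°, valid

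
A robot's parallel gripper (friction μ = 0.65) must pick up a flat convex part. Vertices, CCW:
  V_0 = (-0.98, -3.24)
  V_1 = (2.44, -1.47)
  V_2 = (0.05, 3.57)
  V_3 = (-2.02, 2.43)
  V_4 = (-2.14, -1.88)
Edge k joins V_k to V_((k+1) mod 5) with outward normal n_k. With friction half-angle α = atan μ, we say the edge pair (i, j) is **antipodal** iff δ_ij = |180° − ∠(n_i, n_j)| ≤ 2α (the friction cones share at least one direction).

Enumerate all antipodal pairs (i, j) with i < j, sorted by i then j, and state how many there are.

count = 4; pairs: (0,2), (0,3), (1,3), (1,4)

α = atan 0.65 = 33.02°;  2α = 66.05°
n_0 = (+0.4596, -0.8881)
n_1 = (+0.9036, +0.4285)
n_2 = (-0.4824, +0.8759)
n_3 = (-0.9996, +0.0278)
n_4 = (-0.7608, -0.6489)
  (0,1): δ = 91.99°  ·
  (0,2): δ = 1.48°  ✓
  (0,3): δ = 61.04°  ✓
  (0,4): δ = 103.10°  ·
  (1,2): δ = 86.53°  ·
  (1,3): δ = 26.97°  ✓
  (1,4): δ = 15.09°  ✓
  (2,3): δ = 120.44°  ·
  (2,4): δ = 78.38°  ·
  (3,4): δ = 137.94°  ·
antipodal pairs: 4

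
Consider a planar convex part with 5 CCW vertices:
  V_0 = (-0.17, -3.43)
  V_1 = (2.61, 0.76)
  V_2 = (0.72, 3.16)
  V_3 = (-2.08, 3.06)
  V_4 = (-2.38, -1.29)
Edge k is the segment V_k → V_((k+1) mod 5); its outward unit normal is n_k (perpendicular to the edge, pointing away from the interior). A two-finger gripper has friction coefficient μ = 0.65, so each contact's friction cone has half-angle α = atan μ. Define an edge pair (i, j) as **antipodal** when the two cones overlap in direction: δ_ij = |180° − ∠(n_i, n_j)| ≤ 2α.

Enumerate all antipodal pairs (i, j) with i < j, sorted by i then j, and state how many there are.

count = 5; pairs: (0,2), (0,3), (1,3), (1,4), (2,4)

α = atan 0.65 = 33.02°;  2α = 66.05°
n_0 = (+0.8333, -0.5529)
n_1 = (+0.7856, +0.6187)
n_2 = (-0.0357, +0.9994)
n_3 = (-0.9976, +0.0688)
n_4 = (-0.6956, -0.7184)
  (0,1): δ = 108.22°  ·
  (0,2): δ = 54.39°  ✓
  (0,3): δ = 29.62°  ✓
  (0,4): δ = 79.49°  ·
  (1,2): δ = 126.18°  ·
  (1,3): δ = 42.17°  ✓
  (1,4): δ = 7.70°  ✓
  (2,3): δ = 95.99°  ·
  (2,4): δ = 46.12°  ✓
  (3,4): δ = 130.13°  ·
antipodal pairs: 5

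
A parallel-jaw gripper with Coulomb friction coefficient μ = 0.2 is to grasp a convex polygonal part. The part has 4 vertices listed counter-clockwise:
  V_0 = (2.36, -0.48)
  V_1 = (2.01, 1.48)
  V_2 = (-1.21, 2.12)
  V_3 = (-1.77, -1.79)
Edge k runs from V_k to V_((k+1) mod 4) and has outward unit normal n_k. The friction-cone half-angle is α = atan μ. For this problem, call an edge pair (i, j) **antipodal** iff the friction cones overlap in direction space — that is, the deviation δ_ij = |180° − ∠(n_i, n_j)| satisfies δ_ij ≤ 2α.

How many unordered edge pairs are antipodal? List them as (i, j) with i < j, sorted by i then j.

count = 1; pairs: (0,2)

α = atan 0.2 = 11.31°;  2α = 22.62°
n_0 = (+0.9844, +0.1758)
n_1 = (+0.1949, +0.9808)
n_2 = (-0.9899, +0.1418)
n_3 = (+0.3023, -0.9532)
  (0,1): δ = 111.37°  ·
  (0,2): δ = 18.28°  ✓
  (0,3): δ = 97.47°  ·
  (1,2): δ = 86.91°  ·
  (1,3): δ = 28.84°  ·
  (2,3): δ = 64.25°  ·
antipodal pairs: 1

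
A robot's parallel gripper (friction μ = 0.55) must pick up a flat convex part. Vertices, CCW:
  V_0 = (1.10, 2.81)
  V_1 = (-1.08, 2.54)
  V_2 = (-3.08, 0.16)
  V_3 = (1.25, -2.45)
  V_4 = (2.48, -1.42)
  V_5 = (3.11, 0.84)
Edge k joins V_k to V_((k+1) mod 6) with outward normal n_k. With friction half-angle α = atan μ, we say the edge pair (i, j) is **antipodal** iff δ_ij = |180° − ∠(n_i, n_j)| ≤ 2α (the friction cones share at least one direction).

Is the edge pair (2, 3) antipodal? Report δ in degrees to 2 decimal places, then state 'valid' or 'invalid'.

δ = 108.98°, invalid

α = atan 0.55 = 28.81°;  2α = 57.62°
edge 2: e_2 = (+4.33, -2.61);  n_2 = (-0.5162, -0.8564)
edge 3: e_3 = (+1.23, +1.03);  n_3 = (+0.6420, -0.7667)
∠(n_2, n_3) = 71.02°
δ = |180° − 71.02°| = 108.98°
108.98° > 2α = 57.62°  →  invalid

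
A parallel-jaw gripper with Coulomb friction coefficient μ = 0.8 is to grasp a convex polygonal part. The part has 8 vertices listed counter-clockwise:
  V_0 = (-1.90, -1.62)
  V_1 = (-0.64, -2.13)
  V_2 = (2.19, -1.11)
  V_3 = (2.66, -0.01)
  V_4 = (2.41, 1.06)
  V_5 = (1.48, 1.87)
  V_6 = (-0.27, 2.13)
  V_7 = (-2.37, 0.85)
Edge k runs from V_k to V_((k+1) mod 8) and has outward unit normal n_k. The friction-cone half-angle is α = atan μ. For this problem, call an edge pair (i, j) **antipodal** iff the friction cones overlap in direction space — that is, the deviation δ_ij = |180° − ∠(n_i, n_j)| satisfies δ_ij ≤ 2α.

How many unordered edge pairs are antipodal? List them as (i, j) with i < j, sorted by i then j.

count = 14; pairs: (0,3), (0,4), (0,5), (0,6), (1,4), (1,5), (1,6), (2,5), (2,6), (2,7), (3,6), (3,7), (4,7), (5,7)

α = atan 0.8 = 38.66°;  2α = 77.32°
n_0 = (-0.3752, -0.9269)
n_1 = (+0.3391, -0.9408)
n_2 = (+0.9196, -0.3929)
n_3 = (+0.9738, +0.2275)
n_4 = (+0.6568, +0.7541)
n_5 = (+0.1470, +0.9891)
n_6 = (-0.5205, +0.8539)
n_7 = (-0.9824, -0.1869)
  (0,1): δ = 138.14°  ·
  (0,2): δ = 91.10°  ·
  (0,3): δ = 54.81°  ✓
  (0,4): δ = 19.02°  ✓
  (0,5): δ = 13.59°  ✓
  (0,6): δ = 53.40°  ✓
  (0,7): δ = 122.81°  ·
  (1,2): δ = 132.96°  ·
  (1,3): δ = 96.67°  ·
  (1,4): δ = 60.88°  ✓
  (1,5): δ = 28.27°  ✓
  (1,6): δ = 11.54°  ✓
  (1,7): δ = 80.95°  ·
  (2,3): δ = 143.71°  ·
  (2,4): δ = 107.92°  ·
  (2,5): δ = 75.32°  ✓
  (2,6): δ = 35.50°  ✓
  (2,7): δ = 33.91°  ✓
  (3,4): δ = 144.21°  ·
  (3,5): δ = 111.60°  ·
  (3,6): δ = 71.79°  ✓
  (3,7): δ = 2.38°  ✓
  (4,5): δ = 147.40°  ·
  (4,6): δ = 107.58°  ·
  (4,7): δ = 38.17°  ✓
  (5,6): δ = 140.19°  ·
  (5,7): δ = 70.78°  ✓
  (6,7): δ = 110.59°  ·
antipodal pairs: 14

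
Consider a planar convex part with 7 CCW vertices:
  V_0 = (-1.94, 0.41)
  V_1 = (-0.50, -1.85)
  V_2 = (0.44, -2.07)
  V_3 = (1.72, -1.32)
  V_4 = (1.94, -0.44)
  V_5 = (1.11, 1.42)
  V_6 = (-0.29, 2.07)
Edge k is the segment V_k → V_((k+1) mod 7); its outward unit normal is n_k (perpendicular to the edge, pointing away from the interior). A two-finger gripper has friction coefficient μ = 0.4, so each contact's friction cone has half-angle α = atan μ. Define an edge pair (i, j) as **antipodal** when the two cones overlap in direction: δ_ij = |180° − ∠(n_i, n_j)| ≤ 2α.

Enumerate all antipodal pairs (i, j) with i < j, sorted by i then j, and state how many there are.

count = 5; pairs: (0,4), (0,5), (1,5), (2,6), (3,6)

α = atan 0.4 = 21.80°;  2α = 43.60°
n_0 = (-0.8434, -0.5374)
n_1 = (-0.2279, -0.9737)
n_2 = (+0.5055, -0.8628)
n_3 = (+0.9701, -0.2425)
n_4 = (+0.9132, +0.4075)
n_5 = (+0.4211, +0.9070)
n_6 = (-0.7092, +0.7050)
  (0,1): δ = 135.68°  ·
  (0,2): δ = 92.14°  ·
  (0,3): δ = 46.54°  ·
  (0,4): δ = 8.46°  ✓
  (0,5): δ = 32.59°  ✓
  (0,6): δ = 102.67°  ·
  (1,2): δ = 136.46°  ·
  (1,3): δ = 90.86°  ·
  (1,4): δ = 52.78°  ·
  (1,5): δ = 11.73°  ✓
  (1,6): δ = 58.35°  ·
  (2,3): δ = 134.40°  ·
  (2,4): δ = 96.32°  ·
  (2,5): δ = 55.27°  ·
  (2,6): δ = 14.81°  ✓
  (3,4): δ = 141.92°  ·
  (3,5): δ = 100.87°  ·
  (3,6): δ = 30.79°  ✓
  (4,5): δ = 138.95°  ·
  (4,6): δ = 68.88°  ·
  (5,6): δ = 109.92°  ·
antipodal pairs: 5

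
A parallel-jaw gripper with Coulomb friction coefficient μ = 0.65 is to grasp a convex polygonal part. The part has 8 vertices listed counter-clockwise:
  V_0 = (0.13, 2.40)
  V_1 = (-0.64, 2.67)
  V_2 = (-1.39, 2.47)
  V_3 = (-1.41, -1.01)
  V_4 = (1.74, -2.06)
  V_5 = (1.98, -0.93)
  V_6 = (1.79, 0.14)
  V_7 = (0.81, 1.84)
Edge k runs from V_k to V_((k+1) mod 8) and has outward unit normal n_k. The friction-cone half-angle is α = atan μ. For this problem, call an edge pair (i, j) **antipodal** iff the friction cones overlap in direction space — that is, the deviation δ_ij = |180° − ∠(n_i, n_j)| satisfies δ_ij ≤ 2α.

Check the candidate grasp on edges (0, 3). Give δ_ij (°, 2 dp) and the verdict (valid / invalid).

α = atan 0.65 = 33.02°;  2α = 66.05°
edge 0: e_0 = (-0.77, +0.27);  n_0 = (+0.3309, +0.9437)
edge 3: e_3 = (+3.15, -1.05);  n_3 = (-0.3162, -0.9487)
∠(n_0, n_3) = 179.11°
δ = |180° − 179.11°| = 0.89°
0.89° ≤ 2α = 66.05°  →  valid

δ = 0.89°, valid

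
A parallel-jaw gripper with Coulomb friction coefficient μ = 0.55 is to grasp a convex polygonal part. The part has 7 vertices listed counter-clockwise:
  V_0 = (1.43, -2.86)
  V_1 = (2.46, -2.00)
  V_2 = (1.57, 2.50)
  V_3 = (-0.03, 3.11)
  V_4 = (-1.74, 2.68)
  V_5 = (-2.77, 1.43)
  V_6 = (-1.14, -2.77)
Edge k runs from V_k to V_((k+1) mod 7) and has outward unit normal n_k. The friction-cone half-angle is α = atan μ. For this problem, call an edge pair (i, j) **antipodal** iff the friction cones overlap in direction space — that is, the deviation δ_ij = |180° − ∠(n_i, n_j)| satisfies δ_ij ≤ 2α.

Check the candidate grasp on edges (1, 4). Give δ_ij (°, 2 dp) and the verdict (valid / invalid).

δ = 50.68°, valid

α = atan 0.55 = 28.81°;  2α = 57.62°
edge 1: e_1 = (-0.89, +4.50);  n_1 = (+0.9810, +0.1940)
edge 4: e_4 = (-1.03, -1.25);  n_4 = (-0.7718, +0.6359)
∠(n_1, n_4) = 129.32°
δ = |180° − 129.32°| = 50.68°
50.68° ≤ 2α = 57.62°  →  valid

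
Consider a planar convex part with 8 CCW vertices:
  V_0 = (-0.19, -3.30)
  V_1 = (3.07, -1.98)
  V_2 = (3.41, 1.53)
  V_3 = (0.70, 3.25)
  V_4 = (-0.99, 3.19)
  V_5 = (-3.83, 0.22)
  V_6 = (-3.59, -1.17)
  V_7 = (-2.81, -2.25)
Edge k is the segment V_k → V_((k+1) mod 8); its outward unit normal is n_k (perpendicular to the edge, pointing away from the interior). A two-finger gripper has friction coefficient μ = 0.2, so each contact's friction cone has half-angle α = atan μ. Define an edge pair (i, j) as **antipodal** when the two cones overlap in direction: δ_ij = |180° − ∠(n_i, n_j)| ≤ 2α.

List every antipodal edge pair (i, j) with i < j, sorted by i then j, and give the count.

count = 4; pairs: (0,3), (1,5), (2,6), (2,7)

α = atan 0.2 = 11.31°;  2α = 22.62°
n_0 = (+0.3753, -0.9269)
n_1 = (+0.9953, -0.0964)
n_2 = (+0.5359, +0.8443)
n_3 = (-0.0355, +0.9994)
n_4 = (-0.7227, +0.6911)
n_5 = (-0.9854, -0.1701)
n_6 = (-0.8107, -0.5855)
n_7 = (-0.3720, -0.9282)
  (0,1): δ = 117.58°  ·
  (0,2): δ = 54.45°  ·
  (0,3): δ = 20.01°  ✓
  (0,4): δ = 24.24°  ·
  (0,5): δ = 77.75°  ·
  (0,6): δ = 103.79°  ·
  (0,7): δ = 136.12°  ·
  (1,2): δ = 116.87°  ·
  (1,3): δ = 82.43°  ·
  (1,4): δ = 38.19°  ·
  (1,5): δ = 15.33°  ✓
  (1,6): δ = 41.37°  ·
  (1,7): δ = 73.69°  ·
  (2,3): δ = 145.56°  ·
  (2,4): δ = 101.32°  ·
  (2,5): δ = 47.80°  ·
  (2,6): δ = 21.76°  ✓
  (2,7): δ = 10.56°  ✓
  (3,4): δ = 135.75°  ·
  (3,5): δ = 82.24°  ·
  (3,6): δ = 56.20°  ·
  (3,7): δ = 23.87°  ·
  (4,5): δ = 126.49°  ·
  (4,6): δ = 100.44°  ·
  (4,7): δ = 68.12°  ·
  (5,6): δ = 153.96°  ·
  (5,7): δ = 121.64°  ·
  (6,7): δ = 147.68°  ·
antipodal pairs: 4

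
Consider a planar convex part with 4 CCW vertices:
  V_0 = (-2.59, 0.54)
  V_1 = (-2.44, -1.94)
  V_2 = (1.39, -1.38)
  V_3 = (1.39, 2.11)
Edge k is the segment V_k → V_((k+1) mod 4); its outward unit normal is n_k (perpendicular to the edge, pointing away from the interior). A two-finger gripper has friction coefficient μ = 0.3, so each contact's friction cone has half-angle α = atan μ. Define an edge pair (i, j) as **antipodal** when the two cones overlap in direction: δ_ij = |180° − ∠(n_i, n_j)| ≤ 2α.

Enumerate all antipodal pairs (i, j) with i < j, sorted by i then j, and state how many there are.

α = atan 0.3 = 16.70°;  2α = 33.40°
n_0 = (-0.9982, -0.0604)
n_1 = (+0.1447, -0.9895)
n_2 = (+1.0000, -0.0000)
n_3 = (-0.3670, +0.9302)
  (0,1): δ = 85.14°  ·
  (0,2): δ = 3.46°  ✓
  (0,3): δ = 108.07°  ·
  (1,2): δ = 98.32°  ·
  (1,3): δ = 13.21°  ✓
  (2,3): δ = 68.47°  ·
antipodal pairs: 2

count = 2; pairs: (0,2), (1,3)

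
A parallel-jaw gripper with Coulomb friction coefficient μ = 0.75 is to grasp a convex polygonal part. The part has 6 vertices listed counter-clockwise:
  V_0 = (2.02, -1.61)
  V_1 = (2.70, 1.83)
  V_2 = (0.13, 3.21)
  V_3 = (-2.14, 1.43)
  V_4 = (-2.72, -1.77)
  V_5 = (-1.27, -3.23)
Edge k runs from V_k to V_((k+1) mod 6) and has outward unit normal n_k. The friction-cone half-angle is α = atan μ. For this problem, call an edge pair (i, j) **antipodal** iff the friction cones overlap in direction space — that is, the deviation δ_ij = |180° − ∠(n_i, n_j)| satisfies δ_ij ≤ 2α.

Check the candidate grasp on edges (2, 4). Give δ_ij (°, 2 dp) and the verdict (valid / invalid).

α = atan 0.75 = 36.87°;  2α = 73.74°
edge 2: e_2 = (-2.27, -1.78);  n_2 = (-0.6171, +0.7869)
edge 4: e_4 = (+1.45, -1.46);  n_4 = (-0.7095, -0.7047)
∠(n_2, n_4) = 96.70°
δ = |180° − 96.70°| = 83.30°
83.30° > 2α = 73.74°  →  invalid

δ = 83.30°, invalid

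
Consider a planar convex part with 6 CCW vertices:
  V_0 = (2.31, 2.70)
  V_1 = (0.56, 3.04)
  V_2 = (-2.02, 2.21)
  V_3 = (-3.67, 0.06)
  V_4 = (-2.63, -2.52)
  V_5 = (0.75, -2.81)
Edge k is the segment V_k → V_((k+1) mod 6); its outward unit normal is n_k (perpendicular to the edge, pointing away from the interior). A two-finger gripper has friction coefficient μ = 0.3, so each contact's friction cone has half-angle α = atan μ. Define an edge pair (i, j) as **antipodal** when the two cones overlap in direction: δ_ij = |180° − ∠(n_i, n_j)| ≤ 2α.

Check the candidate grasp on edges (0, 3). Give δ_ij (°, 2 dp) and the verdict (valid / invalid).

δ = 57.05°, invalid

α = atan 0.3 = 16.70°;  2α = 33.40°
edge 0: e_0 = (-1.75, +0.34);  n_0 = (+0.1907, +0.9816)
edge 3: e_3 = (+1.04, -2.58);  n_3 = (-0.9275, -0.3739)
∠(n_0, n_3) = 122.95°
δ = |180° − 122.95°| = 57.05°
57.05° > 2α = 33.40°  →  invalid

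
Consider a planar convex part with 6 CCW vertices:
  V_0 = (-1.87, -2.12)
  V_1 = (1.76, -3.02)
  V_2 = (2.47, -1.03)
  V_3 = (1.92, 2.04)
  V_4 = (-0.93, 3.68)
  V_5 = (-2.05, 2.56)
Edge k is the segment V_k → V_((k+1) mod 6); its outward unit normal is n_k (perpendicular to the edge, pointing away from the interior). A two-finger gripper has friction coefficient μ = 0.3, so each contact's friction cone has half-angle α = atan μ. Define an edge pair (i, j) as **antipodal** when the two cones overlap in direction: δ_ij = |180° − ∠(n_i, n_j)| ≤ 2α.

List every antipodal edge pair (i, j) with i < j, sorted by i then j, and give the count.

count = 4; pairs: (0,3), (1,4), (1,5), (2,5)

α = atan 0.3 = 16.70°;  2α = 33.40°
n_0 = (-0.2406, -0.9706)
n_1 = (+0.9418, -0.3360)
n_2 = (+0.9843, +0.1763)
n_3 = (+0.4988, +0.8667)
n_4 = (-0.7071, +0.7071)
n_5 = (-0.9993, -0.0384)
  (0,1): δ = 95.71°  ·
  (0,2): δ = 65.92°  ·
  (0,3): δ = 15.99°  ✓
  (0,4): δ = 58.92°  ·
  (0,5): δ = 106.13°  ·
  (1,2): δ = 150.21°  ·
  (1,3): δ = 100.28°  ·
  (1,4): δ = 25.36°  ✓
  (1,5): δ = 21.84°  ✓
  (2,3): δ = 130.07°  ·
  (2,4): δ = 55.16°  ·
  (2,5): δ = 7.95°  ✓
  (3,4): δ = 105.08°  ·
  (3,5): δ = 57.88°  ·
  (4,5): δ = 132.80°  ·
antipodal pairs: 4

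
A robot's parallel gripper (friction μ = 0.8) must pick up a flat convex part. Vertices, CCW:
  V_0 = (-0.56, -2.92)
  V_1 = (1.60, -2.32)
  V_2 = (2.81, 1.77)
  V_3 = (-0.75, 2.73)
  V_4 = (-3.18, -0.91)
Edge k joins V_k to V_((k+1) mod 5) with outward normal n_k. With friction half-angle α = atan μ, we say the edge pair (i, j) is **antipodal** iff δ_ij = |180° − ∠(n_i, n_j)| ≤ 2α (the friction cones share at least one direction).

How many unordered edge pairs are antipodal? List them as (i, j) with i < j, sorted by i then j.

count = 5; pairs: (0,2), (0,3), (1,3), (1,4), (2,4)

α = atan 0.8 = 38.66°;  2α = 77.32°
n_0 = (+0.2676, -0.9635)
n_1 = (+0.9589, -0.2837)
n_2 = (+0.2604, +0.9655)
n_3 = (-0.8317, +0.5552)
n_4 = (-0.6087, -0.7934)
  (0,1): δ = 122.00°  ·
  (0,2): δ = 30.62°  ✓
  (0,3): δ = 40.75°  ✓
  (0,4): δ = 126.98°  ·
  (1,2): δ = 88.61°  ·
  (1,3): δ = 17.25°  ✓
  (1,4): δ = 68.99°  ✓
  (2,3): δ = 108.63°  ·
  (2,4): δ = 22.40°  ✓
  (3,4): δ = 93.77°  ·
antipodal pairs: 5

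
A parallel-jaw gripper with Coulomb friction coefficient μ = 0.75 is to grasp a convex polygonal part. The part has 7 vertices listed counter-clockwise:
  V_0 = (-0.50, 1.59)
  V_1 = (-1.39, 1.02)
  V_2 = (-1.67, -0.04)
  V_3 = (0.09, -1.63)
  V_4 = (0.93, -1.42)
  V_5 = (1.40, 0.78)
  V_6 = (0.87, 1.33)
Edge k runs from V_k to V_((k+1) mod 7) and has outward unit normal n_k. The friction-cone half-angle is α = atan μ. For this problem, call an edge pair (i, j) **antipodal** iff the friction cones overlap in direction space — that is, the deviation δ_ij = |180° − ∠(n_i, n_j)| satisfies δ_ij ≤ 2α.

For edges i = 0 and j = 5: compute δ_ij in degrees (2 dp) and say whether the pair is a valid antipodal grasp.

δ = 101.30°, invalid

α = atan 0.75 = 36.87°;  2α = 73.74°
edge 0: e_0 = (-0.89, -0.57);  n_0 = (-0.5393, +0.8421)
edge 5: e_5 = (-0.53, +0.55);  n_5 = (+0.7201, +0.6939)
∠(n_0, n_5) = 78.70°
δ = |180° − 78.70°| = 101.30°
101.30° > 2α = 73.74°  →  invalid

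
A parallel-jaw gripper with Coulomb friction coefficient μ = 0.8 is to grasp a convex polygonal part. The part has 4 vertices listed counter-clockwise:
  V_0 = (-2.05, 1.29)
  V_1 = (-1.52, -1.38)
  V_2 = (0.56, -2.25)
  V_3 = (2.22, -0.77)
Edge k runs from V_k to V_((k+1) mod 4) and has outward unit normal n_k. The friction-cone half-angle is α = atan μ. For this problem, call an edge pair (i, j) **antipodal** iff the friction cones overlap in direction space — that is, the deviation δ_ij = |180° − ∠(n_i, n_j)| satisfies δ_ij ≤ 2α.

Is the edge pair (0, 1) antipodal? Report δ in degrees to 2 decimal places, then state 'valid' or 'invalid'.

α = atan 0.8 = 38.66°;  2α = 77.32°
edge 0: e_0 = (+0.53, -2.67);  n_0 = (-0.9809, -0.1947)
edge 1: e_1 = (+2.08, -0.87);  n_1 = (-0.3859, -0.9226)
∠(n_0, n_1) = 56.07°
δ = |180° − 56.07°| = 123.93°
123.93° > 2α = 77.32°  →  invalid

δ = 123.93°, invalid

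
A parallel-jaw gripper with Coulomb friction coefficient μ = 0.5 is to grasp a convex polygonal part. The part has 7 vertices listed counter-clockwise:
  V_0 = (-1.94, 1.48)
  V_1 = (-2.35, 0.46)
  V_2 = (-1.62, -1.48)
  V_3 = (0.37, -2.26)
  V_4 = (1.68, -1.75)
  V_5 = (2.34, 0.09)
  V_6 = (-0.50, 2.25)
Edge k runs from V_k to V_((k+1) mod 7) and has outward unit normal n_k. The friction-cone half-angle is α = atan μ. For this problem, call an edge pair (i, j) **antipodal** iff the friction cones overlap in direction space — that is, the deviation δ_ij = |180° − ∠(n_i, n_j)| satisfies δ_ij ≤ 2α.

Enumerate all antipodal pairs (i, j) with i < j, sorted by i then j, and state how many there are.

α = atan 0.5 = 26.57°;  2α = 53.13°
n_0 = (-0.9278, +0.3730)
n_1 = (-0.9359, -0.3522)
n_2 = (-0.3649, -0.9310)
n_3 = (+0.3628, -0.9319)
n_4 = (+0.9413, -0.3376)
n_5 = (+0.6054, +0.7959)
n_6 = (-0.4715, +0.8818)
  (0,1): δ = 137.48°  ·
  (0,2): δ = 89.50°  ·
  (0,3): δ = 46.83°  ✓
  (0,4): δ = 2.17°  ✓
  (0,5): δ = 74.64°  ·
  (0,6): δ = 140.03°  ·
  (1,2): δ = 132.02°  ·
  (1,3): δ = 89.35°  ·
  (1,4): δ = 40.35°  ✓
  (1,5): δ = 32.12°  ✓
  (1,6): δ = 97.51°  ·
  (2,3): δ = 137.33°  ·
  (2,4): δ = 88.33°  ·
  (2,5): δ = 15.85°  ✓
  (2,6): δ = 49.54°  ✓
  (3,4): δ = 131.00°  ·
  (3,5): δ = 58.53°  ·
  (3,6): δ = 6.86°  ✓
  (4,5): δ = 107.52°  ·
  (4,6): δ = 42.13°  ✓
  (5,6): δ = 114.61°  ·
antipodal pairs: 8

count = 8; pairs: (0,3), (0,4), (1,4), (1,5), (2,5), (2,6), (3,6), (4,6)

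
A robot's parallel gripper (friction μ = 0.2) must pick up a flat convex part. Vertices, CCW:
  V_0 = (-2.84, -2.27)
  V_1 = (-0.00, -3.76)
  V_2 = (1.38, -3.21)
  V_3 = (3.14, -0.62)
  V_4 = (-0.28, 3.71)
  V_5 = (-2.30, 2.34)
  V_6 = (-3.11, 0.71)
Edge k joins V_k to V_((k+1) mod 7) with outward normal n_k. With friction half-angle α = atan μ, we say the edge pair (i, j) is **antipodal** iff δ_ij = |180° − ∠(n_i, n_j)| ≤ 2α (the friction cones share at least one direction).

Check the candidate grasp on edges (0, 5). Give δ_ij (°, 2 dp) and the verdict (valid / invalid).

δ = 91.26°, invalid

α = atan 0.2 = 11.31°;  2α = 22.62°
edge 0: e_0 = (+2.84, -1.49);  n_0 = (-0.4646, -0.8855)
edge 5: e_5 = (-0.81, -1.63);  n_5 = (-0.8955, +0.4450)
∠(n_0, n_5) = 88.74°
δ = |180° − 88.74°| = 91.26°
91.26° > 2α = 22.62°  →  invalid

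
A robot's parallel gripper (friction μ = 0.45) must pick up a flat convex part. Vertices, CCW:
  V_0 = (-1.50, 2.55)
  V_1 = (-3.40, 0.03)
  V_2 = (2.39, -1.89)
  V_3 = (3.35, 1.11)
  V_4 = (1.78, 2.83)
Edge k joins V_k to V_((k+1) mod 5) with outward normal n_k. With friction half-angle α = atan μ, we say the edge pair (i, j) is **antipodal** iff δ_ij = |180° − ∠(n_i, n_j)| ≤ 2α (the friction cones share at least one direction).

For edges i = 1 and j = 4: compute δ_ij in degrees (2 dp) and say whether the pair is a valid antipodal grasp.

δ = 23.23°, valid

α = atan 0.45 = 24.23°;  2α = 48.46°
edge 1: e_1 = (+5.79, -1.92);  n_1 = (-0.3148, -0.9492)
edge 4: e_4 = (-3.28, -0.28);  n_4 = (-0.0851, +0.9964)
∠(n_1, n_4) = 156.77°
δ = |180° − 156.77°| = 23.23°
23.23° ≤ 2α = 48.46°  →  valid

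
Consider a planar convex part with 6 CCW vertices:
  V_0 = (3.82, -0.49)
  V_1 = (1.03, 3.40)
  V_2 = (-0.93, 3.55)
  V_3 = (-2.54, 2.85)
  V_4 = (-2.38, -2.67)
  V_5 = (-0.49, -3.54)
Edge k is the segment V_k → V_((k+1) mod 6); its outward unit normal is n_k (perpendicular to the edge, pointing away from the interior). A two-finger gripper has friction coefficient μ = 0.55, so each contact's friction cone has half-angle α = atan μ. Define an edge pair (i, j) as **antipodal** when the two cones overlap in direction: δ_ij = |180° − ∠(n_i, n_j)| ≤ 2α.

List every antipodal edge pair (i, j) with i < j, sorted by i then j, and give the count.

count = 7; pairs: (0,3), (0,4), (1,4), (1,5), (2,4), (2,5), (3,5)

α = atan 0.55 = 28.81°;  2α = 57.62°
n_0 = (+0.8126, +0.5828)
n_1 = (+0.0763, +0.9971)
n_2 = (-0.3987, +0.9171)
n_3 = (-0.9996, -0.0290)
n_4 = (-0.4181, -0.9084)
n_5 = (+0.5776, -0.8163)
  (0,1): δ = 130.03°  ·
  (0,2): δ = 102.15°  ·
  (0,3): δ = 33.99°  ✓
  (0,4): δ = 29.63°  ✓
  (0,5): δ = 89.64°  ·
  (1,2): δ = 152.13°  ·
  (1,3): δ = 83.96°  ·
  (1,4): δ = 20.34°  ✓
  (1,5): δ = 39.66°  ✓
  (2,3): δ = 111.84°  ·
  (2,4): δ = 48.22°  ✓
  (2,5): δ = 11.79°  ✓
  (3,4): δ = 116.38°  ·
  (3,5): δ = 56.37°  ✓
  (4,5): δ = 120.00°  ·
antipodal pairs: 7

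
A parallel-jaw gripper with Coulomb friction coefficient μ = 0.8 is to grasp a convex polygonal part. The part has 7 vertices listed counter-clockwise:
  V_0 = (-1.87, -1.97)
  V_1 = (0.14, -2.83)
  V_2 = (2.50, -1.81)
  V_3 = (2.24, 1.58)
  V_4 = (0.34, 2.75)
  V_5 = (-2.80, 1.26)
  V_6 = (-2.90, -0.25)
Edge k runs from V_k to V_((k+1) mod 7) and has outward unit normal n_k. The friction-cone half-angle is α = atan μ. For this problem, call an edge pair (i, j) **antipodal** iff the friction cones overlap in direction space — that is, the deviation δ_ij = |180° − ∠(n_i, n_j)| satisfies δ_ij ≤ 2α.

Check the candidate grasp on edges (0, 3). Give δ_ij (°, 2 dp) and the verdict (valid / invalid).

α = atan 0.8 = 38.66°;  2α = 77.32°
edge 0: e_0 = (+2.01, -0.86);  n_0 = (-0.3934, -0.9194)
edge 3: e_3 = (-1.90, +1.17);  n_3 = (+0.5243, +0.8515)
∠(n_0, n_3) = 171.54°
δ = |180° − 171.54°| = 8.46°
8.46° ≤ 2α = 77.32°  →  valid

δ = 8.46°, valid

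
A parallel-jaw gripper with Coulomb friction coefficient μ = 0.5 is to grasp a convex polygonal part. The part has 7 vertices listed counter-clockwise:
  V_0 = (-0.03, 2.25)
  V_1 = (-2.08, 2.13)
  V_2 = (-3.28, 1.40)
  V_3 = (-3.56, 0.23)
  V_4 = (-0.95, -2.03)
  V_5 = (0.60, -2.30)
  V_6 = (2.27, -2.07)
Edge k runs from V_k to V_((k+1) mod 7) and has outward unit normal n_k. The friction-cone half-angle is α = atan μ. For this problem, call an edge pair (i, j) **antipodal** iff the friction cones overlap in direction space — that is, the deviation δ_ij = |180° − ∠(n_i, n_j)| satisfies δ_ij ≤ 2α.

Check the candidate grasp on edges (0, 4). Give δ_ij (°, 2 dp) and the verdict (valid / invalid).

δ = 13.23°, valid

α = atan 0.5 = 26.57°;  2α = 53.13°
edge 0: e_0 = (-2.05, -0.12);  n_0 = (-0.0584, +0.9983)
edge 4: e_4 = (+1.55, -0.27);  n_4 = (-0.1716, -0.9852)
∠(n_0, n_4) = 166.77°
δ = |180° − 166.77°| = 13.23°
13.23° ≤ 2α = 53.13°  →  valid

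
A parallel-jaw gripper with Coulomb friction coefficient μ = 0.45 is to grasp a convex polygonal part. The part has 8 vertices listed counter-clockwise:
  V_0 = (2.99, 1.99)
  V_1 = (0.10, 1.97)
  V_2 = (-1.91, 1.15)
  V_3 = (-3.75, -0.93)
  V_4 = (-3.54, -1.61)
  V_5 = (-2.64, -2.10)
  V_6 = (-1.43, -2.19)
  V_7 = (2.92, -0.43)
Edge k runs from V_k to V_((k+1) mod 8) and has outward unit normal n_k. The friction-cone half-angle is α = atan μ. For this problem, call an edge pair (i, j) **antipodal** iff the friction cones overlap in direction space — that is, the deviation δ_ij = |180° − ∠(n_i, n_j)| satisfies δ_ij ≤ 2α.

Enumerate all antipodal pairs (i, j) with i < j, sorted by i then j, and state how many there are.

count = 8; pairs: (0,4), (0,5), (0,6), (1,5), (1,6), (2,6), (2,7), (3,7)

α = atan 0.45 = 24.23°;  2α = 48.46°
n_0 = (-0.0069, +1.0000)
n_1 = (-0.3777, +0.9259)
n_2 = (-0.7490, +0.6626)
n_3 = (-0.9555, -0.2951)
n_4 = (-0.4782, -0.8783)
n_5 = (-0.0742, -0.9972)
n_6 = (+0.3751, -0.9270)
n_7 = (+0.9996, -0.0289)
  (0,1): δ = 158.20°  ·
  (0,2): δ = 131.89°  ·
  (0,3): δ = 73.23°  ·
  (0,4): δ = 28.96°  ✓
  (0,5): δ = 4.65°  ✓
  (0,6): δ = 21.63°  ✓
  (0,7): δ = 87.95°  ·
  (1,2): δ = 153.69°  ·
  (1,3): δ = 95.03°  ·
  (1,4): δ = 50.76°  ·
  (1,5): δ = 26.45°  ✓
  (1,6): δ = 0.17°  ✓
  (1,7): δ = 66.15°  ·
  (2,3): δ = 121.34°  ·
  (2,4): δ = 77.07°  ·
  (2,5): δ = 52.76°  ·
  (2,6): δ = 26.48°  ✓
  (2,7): δ = 39.84°  ✓
  (3,4): δ = 135.73°  ·
  (3,5): δ = 111.42°  ·
  (3,6): δ = 85.13°  ·
  (3,7): δ = 18.82°  ✓
  (4,5): δ = 155.69°  ·
  (4,6): δ = 129.41°  ·
  (4,7): δ = 63.09°  ·
  (5,6): δ = 153.72°  ·
  (5,7): δ = 87.40°  ·
  (6,7): δ = 113.68°  ·
antipodal pairs: 8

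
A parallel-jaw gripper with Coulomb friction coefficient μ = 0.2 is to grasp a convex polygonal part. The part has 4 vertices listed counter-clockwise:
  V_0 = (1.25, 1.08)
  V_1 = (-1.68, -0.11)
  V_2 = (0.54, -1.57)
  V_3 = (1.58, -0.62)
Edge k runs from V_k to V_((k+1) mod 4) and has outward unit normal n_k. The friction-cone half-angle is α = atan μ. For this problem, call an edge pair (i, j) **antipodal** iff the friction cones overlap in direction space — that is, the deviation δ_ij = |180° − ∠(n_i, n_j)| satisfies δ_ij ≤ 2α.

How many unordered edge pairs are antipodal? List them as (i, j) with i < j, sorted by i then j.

α = atan 0.2 = 11.31°;  2α = 22.62°
n_0 = (-0.3763, +0.9265)
n_1 = (-0.5495, -0.8355)
n_2 = (+0.6744, -0.7383)
n_3 = (+0.9817, +0.1906)
  (0,1): δ = 55.44°  ·
  (0,2): δ = 20.31°  ✓
  (0,3): δ = 78.88°  ·
  (1,2): δ = 104.26°  ·
  (1,3): δ = 45.68°  ·
  (2,3): δ = 121.43°  ·
antipodal pairs: 1

count = 1; pairs: (0,2)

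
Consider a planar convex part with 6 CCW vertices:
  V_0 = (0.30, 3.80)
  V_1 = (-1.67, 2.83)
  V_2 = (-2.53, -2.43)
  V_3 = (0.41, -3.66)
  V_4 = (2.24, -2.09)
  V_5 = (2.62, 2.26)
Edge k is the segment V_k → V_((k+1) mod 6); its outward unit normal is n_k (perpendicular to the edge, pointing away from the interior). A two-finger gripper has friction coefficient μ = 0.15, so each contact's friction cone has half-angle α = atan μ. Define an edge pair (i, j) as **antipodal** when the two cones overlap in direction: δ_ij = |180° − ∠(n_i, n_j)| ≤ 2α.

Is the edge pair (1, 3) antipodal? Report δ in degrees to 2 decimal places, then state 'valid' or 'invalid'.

δ = 40.09°, invalid

α = atan 0.15 = 8.53°;  2α = 17.06°
edge 1: e_1 = (-0.86, -5.26);  n_1 = (-0.9869, +0.1614)
edge 3: e_3 = (+1.83, +1.57);  n_3 = (+0.6511, -0.7590)
∠(n_1, n_3) = 139.91°
δ = |180° − 139.91°| = 40.09°
40.09° > 2α = 17.06°  →  invalid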